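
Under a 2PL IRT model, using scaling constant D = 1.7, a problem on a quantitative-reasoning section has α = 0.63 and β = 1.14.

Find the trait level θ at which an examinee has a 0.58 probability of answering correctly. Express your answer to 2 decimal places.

1.44

P(θ) = 1 / (1 + exp(−D·α(θ − β)))
logit = ln(0.5800/0.4200) = 0.3228
θ = β + logit/(1.7·α) = 1.14 + 0.3228/1.0710 = 1.4414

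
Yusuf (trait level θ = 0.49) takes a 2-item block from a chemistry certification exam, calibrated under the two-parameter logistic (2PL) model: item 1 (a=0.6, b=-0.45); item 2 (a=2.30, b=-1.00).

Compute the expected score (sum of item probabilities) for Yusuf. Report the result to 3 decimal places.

P(θ) = 1 / (1 + exp(−a(θ − b)))
P_1 = 1/(1+e^{-0.5640}) = 0.6374
P_2 = 1/(1+e^{-3.4270}) = 0.9685
E[score] = 0.6374 + 0.9685 = 1.6059

1.606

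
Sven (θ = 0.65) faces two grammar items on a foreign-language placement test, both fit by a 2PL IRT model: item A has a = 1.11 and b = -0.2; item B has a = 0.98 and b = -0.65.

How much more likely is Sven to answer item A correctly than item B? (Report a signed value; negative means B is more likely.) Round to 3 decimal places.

-0.062

P(θ) = 1 / (1 + exp(−a(θ − b)))
P_A = 0.7198
P_B = 0.7814
P_A − P_B = -0.0616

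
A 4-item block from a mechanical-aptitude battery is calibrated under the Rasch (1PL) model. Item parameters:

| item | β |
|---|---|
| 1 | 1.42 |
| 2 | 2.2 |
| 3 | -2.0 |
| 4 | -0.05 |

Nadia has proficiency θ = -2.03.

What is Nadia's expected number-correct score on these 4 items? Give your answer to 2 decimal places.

0.66

P(θ) = 1 / (1 + exp(−(θ − β)))
P_1 = 1/(1+e^{3.4500}) = 0.0308
P_2 = 1/(1+e^{4.2300}) = 0.0143
P_3 = 1/(1+e^{0.0300}) = 0.4925
P_4 = 1/(1+e^{1.9800}) = 0.1213
E[score] = 0.0308 + 0.0143 + 0.4925 + 0.1213 = 0.6589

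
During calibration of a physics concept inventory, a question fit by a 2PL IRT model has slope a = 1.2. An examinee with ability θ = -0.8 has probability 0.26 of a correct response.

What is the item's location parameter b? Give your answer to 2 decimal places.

0.07

P(θ) = 1 / (1 + exp(−a(θ − b)))
logit(0.26) = ln(0.26/0.74) = -1.0460
b = θ − logit/(a) = -0.8 − (-1.0460)/1.2000 = 0.0716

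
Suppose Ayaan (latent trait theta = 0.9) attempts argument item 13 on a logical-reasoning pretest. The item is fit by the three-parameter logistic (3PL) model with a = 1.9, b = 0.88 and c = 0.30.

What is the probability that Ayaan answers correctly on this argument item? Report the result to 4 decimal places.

P(theta) = c + (1 − c) · 1 / (1 + exp(−a(theta − b)))
Exponent: 1.9 × (0.9 − 0.88) = 0.0380
1/(1 + e^{-0.0380}) = 0.5095
P = 0.30 + 0.70 × 0.5095 = 0.6566

0.6566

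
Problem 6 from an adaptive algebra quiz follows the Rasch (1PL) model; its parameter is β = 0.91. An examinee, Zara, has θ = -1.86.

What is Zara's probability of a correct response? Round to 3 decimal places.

0.059

P(θ) = 1 / (1 + exp(−(θ − β)))
Exponent: (-1.86 − 0.91) = -2.7700
1/(1 + e^{2.7700}) = 0.0590
P = 0.0590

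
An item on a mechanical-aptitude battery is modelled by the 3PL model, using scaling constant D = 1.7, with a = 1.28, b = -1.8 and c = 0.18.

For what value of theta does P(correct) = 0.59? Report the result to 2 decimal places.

-1.80

P(theta) = c + (1 − c) · 1 / (1 + exp(−D·a(theta − b)))
Remove guessing floor: (0.59 − 0.18)/(1 − 0.18) = 0.5000
logit = ln(0.5000/0.5000) = 0.0000
theta = b + logit/(1.7·a) = -1.8 + 0.0000/2.1760 = -1.8000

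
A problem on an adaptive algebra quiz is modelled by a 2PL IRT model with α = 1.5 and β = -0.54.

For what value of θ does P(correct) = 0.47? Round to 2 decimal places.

-0.62

P(θ) = 1 / (1 + exp(−α(θ − β)))
logit = ln(0.4700/0.5300) = -0.1201
θ = β + logit/(α) = -0.54 + (-0.1201)/1.5000 = -0.6201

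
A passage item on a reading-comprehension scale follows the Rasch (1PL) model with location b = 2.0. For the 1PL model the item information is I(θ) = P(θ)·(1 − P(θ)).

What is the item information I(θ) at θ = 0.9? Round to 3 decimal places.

P = 1/(1+e^{1.1000}) = 0.2497
P(1−P) = 0.2497 × 0.7503 = 0.1874
I = P(1−P) = 0.18737

0.187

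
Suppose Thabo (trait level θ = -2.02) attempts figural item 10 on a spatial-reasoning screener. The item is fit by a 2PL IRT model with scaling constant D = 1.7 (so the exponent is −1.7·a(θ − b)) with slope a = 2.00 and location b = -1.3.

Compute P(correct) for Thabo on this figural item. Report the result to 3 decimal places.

0.080

P(θ) = 1 / (1 + exp(−D·a(θ − b)))
Exponent: 1.7 × 2.00 × (-2.02 − (-1.3)) = -2.4480
1/(1 + e^{2.4480}) = 0.0796
P = 0.0796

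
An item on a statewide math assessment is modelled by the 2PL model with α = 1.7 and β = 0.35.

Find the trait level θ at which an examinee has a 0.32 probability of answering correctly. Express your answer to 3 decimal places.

-0.093

P(θ) = 1 / (1 + exp(−α(θ − β)))
logit = ln(0.3200/0.6800) = -0.7538
θ = β + logit/(α) = 0.35 + (-0.7538)/1.7000 = -0.0934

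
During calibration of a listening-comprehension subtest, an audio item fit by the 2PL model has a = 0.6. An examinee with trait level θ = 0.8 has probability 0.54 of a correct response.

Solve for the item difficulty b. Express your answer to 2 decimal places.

0.53

P(θ) = 1 / (1 + exp(−a(θ − b)))
logit(0.54) = ln(0.54/0.46) = 0.1603
b = θ − logit/(a) = 0.8 − 0.1603/0.6000 = 0.5328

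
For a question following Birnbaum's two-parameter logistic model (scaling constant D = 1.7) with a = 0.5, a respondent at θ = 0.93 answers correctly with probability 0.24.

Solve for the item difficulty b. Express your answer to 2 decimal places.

P(θ) = 1 / (1 + exp(−D·a(θ − b)))
logit(0.24) = ln(0.24/0.76) = -1.1527
b = θ − logit/(1.7·a) = 0.93 − (-1.1527)/0.8500 = 2.2861

2.29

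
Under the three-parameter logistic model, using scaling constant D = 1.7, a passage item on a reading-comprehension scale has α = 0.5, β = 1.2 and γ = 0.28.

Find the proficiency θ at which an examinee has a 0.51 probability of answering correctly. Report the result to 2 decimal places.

0.31

P(θ) = γ + (1 − γ) · 1 / (1 + exp(−D·α(θ − β)))
Remove guessing floor: (0.51 − 0.28)/(1 − 0.28) = 0.3194
logit = ln(0.3194/0.6806) = -0.7563
θ = β + logit/(1.7·α) = 1.2 + (-0.7563)/0.8500 = 0.3102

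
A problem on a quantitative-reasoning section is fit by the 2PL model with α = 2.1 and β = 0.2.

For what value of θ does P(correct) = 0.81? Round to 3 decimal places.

0.890

P(θ) = 1 / (1 + exp(−α(θ − β)))
logit = ln(0.8100/0.1900) = 1.4500
θ = β + logit/(α) = 0.2 + 1.4500/2.1000 = 0.8905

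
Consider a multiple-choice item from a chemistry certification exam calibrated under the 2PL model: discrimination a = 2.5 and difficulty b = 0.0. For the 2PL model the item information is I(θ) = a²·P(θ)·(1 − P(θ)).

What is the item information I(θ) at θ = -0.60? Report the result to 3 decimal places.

P = 1/(1+e^{1.5000}) = 0.1824
P(1−P) = 0.1824 × 0.8176 = 0.1491
I = a² × P(1−P) = 2.5² × 0.1491 = 0.93217

0.932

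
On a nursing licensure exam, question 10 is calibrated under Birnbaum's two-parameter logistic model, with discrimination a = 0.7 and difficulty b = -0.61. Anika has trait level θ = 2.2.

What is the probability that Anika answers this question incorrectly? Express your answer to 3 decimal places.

P(θ) = 1 / (1 + exp(−a(θ − b)))
Exponent: 0.7 × (2.2 − (-0.61)) = 1.9670
1/(1 + e^{-1.9670}) = 0.8773
P(incorrect) = 1 − 0.8773 = 0.1227

0.123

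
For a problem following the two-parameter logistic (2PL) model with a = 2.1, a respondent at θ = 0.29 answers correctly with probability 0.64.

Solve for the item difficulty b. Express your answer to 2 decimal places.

P(θ) = 1 / (1 + exp(−a(θ − b)))
logit(0.64) = ln(0.64/0.36) = 0.5754
b = θ − logit/(a) = 0.29 − 0.5754/2.1000 = 0.0160

0.02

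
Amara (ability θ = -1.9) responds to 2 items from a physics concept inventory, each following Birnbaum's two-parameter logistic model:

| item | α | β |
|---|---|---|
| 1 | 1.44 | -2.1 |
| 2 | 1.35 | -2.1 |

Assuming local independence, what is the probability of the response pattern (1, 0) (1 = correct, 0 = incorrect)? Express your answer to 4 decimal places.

P(θ) = 1 / (1 + exp(−α(θ − β)))
P_1 = 1/(1+e^{-0.2880}) = 0.5715
P_2 = 1/(1+e^{-0.2700}) = 0.5671
L = P_1 × (1−P_2) = 0.5715 × 0.4329 = 0.24741

0.2474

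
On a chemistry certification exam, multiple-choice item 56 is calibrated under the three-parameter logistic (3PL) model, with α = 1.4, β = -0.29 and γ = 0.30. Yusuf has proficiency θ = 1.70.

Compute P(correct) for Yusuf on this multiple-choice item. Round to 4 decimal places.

0.9593

P(θ) = γ + (1 − γ) · 1 / (1 + exp(−α(θ − β)))
Exponent: 1.4 × (1.70 − (-0.29)) = 2.7860
1/(1 + e^{-2.7860}) = 0.9419
P = 0.30 + 0.70 × 0.9419 = 0.9593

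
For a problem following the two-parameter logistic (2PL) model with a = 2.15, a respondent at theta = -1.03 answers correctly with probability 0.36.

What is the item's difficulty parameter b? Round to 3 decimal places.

-0.762

P(theta) = 1 / (1 + exp(−a(theta − b)))
logit(0.36) = ln(0.36/0.64) = -0.5754
b = theta − logit/(a) = -1.03 − (-0.5754)/2.1500 = -0.7624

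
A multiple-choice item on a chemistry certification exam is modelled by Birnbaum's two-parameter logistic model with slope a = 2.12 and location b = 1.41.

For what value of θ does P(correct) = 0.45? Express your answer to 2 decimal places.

P(θ) = 1 / (1 + exp(−a(θ − b)))
logit = ln(0.4500/0.5500) = -0.2007
θ = b + logit/(a) = 1.41 + (-0.2007)/2.1200 = 1.3153

1.32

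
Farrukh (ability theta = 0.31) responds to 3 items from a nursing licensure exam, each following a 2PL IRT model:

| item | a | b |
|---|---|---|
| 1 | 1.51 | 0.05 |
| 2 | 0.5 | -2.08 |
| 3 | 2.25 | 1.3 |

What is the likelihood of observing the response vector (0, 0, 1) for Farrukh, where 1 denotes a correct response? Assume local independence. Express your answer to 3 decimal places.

0.009

P(theta) = 1 / (1 + exp(−a(theta − b)))
P_1 = 1/(1+e^{-0.3926}) = 0.5969
P_2 = 1/(1+e^{-1.1950}) = 0.7676
P_3 = 1/(1+e^{2.2275}) = 0.0973
L = (1−P_1) × (1−P_2) × P_3 = 0.4031 × 0.2324 × 0.0973 = 0.00911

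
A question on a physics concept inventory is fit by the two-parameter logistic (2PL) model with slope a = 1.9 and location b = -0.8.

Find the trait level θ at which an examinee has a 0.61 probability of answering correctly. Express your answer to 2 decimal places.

P(θ) = 1 / (1 + exp(−a(θ − b)))
logit = ln(0.6100/0.3900) = 0.4473
θ = b + logit/(a) = -0.8 + 0.4473/1.9000 = -0.5646

-0.56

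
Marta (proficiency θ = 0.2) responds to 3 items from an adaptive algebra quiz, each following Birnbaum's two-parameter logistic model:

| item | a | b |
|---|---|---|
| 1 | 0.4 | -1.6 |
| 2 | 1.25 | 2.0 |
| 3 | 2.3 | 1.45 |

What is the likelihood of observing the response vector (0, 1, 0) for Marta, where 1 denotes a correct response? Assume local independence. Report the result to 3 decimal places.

P(θ) = 1 / (1 + exp(−a(θ − b)))
P_1 = 1/(1+e^{-0.7200}) = 0.6726
P_2 = 1/(1+e^{2.2500}) = 0.0953
P_3 = 1/(1+e^{2.8750}) = 0.0534
L = (1−P_1) × P_2 × (1−P_3) = 0.3274 × 0.0953 × 0.9466 = 0.02955

0.030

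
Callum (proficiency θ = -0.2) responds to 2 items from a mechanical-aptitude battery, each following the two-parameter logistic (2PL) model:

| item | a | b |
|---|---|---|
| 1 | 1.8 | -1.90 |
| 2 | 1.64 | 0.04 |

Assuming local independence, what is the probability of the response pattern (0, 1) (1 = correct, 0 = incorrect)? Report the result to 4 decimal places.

0.0180

P(θ) = 1 / (1 + exp(−a(θ − b)))
P_1 = 1/(1+e^{-3.0600}) = 0.9552
P_2 = 1/(1+e^{0.3936}) = 0.4029
L = (1−P_1) × P_2 = 0.0448 × 0.4029 = 0.01804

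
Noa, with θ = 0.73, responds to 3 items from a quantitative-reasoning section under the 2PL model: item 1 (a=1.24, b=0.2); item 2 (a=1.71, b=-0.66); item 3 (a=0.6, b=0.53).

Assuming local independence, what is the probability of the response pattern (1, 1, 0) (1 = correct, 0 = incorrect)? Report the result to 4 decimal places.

0.2833

P(θ) = 1 / (1 + exp(−a(θ − b)))
P_1 = 1/(1+e^{-0.6572}) = 0.6586
P_2 = 1/(1+e^{-2.3769}) = 0.9150
P_3 = 1/(1+e^{-0.1200}) = 0.5300
L = P_1 × P_2 × (1−P_3) = 0.6586 × 0.9150 × 0.4700 = 0.28328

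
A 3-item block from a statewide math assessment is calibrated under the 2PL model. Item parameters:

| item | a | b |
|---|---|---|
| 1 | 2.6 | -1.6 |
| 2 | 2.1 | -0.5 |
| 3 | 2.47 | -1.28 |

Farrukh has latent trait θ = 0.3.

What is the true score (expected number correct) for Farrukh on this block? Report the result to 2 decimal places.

2.82

P(θ) = 1 / (1 + exp(−a(θ − b)))
P_1 = 1/(1+e^{-4.9400}) = 0.9929
P_2 = 1/(1+e^{-1.6800}) = 0.8429
P_3 = 1/(1+e^{-3.9026}) = 0.9802
E[score] = 0.9929 + 0.8429 + 0.9802 = 2.8160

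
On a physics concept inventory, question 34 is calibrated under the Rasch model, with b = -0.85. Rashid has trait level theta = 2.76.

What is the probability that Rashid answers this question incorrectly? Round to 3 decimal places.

P(theta) = 1 / (1 + exp(−(theta − b)))
Exponent: (2.76 − (-0.85)) = 3.6100
1/(1 + e^{-3.6100}) = 0.9737
P = 0.9737
P(incorrect) = 1 − 0.9737 = 0.0263

0.026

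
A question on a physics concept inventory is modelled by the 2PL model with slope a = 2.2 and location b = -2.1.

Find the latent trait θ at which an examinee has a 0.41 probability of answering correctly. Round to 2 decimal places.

P(θ) = 1 / (1 + exp(−a(θ − b)))
logit = ln(0.4100/0.5900) = -0.3640
θ = b + logit/(a) = -2.1 + (-0.3640)/2.2000 = -2.2654

-2.27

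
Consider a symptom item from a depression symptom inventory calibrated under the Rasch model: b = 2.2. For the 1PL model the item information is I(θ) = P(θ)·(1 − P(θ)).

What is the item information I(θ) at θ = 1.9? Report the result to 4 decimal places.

P = 1/(1+e^{0.3000}) = 0.4256
P(1−P) = 0.4256 × 0.5744 = 0.2445
I = P(1−P) = 0.24446

0.2445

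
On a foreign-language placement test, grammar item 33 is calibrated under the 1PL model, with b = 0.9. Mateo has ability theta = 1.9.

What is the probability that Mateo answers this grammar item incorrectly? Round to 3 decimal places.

P(theta) = 1 / (1 + exp(−(theta − b)))
Exponent: (1.9 − 0.9) = 1.0000
1/(1 + e^{-1.0000}) = 0.7311
P = 0.7311
P(incorrect) = 1 − 0.7311 = 0.2689

0.269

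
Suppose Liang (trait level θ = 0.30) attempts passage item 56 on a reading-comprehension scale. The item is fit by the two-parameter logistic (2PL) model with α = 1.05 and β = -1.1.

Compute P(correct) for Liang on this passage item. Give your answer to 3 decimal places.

P(θ) = 1 / (1 + exp(−α(θ − β)))
Exponent: 1.05 × (0.30 − (-1.1)) = 1.4700
1/(1 + e^{-1.4700}) = 0.8131

0.813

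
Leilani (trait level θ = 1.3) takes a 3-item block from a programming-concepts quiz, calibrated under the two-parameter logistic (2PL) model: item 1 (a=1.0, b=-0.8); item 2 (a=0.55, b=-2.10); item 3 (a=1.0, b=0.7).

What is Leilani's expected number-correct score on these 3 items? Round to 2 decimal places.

2.40

P(θ) = 1 / (1 + exp(−a(θ − b)))
P_1 = 1/(1+e^{-2.1000}) = 0.8909
P_2 = 1/(1+e^{-1.8700}) = 0.8665
P_3 = 1/(1+e^{-0.6000}) = 0.6457
E[score] = 0.8909 + 0.8665 + 0.6457 = 2.4030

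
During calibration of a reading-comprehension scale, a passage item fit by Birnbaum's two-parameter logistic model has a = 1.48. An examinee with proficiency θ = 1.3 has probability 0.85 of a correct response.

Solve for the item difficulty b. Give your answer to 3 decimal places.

0.128

P(θ) = 1 / (1 + exp(−a(θ − b)))
logit(0.85) = ln(0.85/0.15) = 1.7346
b = θ − logit/(a) = 1.3 − 1.7346/1.4800 = 0.1280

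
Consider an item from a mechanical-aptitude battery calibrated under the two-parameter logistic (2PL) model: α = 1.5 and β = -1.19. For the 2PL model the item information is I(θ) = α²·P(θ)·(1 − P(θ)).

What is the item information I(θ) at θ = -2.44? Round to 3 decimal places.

P = 1/(1+e^{1.8750}) = 0.1330
P(1−P) = 0.1330 × 0.8670 = 0.1153
I = α² × P(1−P) = 1.5² × 0.1153 = 0.25939

0.259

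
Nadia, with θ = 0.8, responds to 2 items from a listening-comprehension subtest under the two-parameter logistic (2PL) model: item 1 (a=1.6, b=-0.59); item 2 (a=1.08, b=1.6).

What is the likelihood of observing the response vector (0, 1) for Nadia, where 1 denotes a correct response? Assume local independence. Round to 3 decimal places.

0.029

P(θ) = 1 / (1 + exp(−a(θ − b)))
P_1 = 1/(1+e^{-2.2240}) = 0.9024
P_2 = 1/(1+e^{0.8640}) = 0.2965
L = (1−P_1) × P_2 = 0.0976 × 0.2965 = 0.02894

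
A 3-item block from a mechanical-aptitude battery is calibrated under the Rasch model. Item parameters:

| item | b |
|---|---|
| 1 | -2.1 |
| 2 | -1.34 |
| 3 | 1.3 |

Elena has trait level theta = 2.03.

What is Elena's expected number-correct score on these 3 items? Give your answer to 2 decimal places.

P(theta) = 1 / (1 + exp(−(theta − b)))
P_1 = 1/(1+e^{-4.1300}) = 0.9842
P_2 = 1/(1+e^{-3.3700}) = 0.9668
P_3 = 1/(1+e^{-0.7300}) = 0.6748
E[score] = 0.9842 + 0.9668 + 0.6748 = 2.6257

2.63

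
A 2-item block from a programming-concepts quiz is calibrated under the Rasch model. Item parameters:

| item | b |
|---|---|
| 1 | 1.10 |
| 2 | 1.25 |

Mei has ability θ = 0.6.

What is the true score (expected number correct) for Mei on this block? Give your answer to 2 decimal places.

P(θ) = 1 / (1 + exp(−(θ − b)))
P_1 = 1/(1+e^{0.5000}) = 0.3775
P_2 = 1/(1+e^{0.6500}) = 0.3430
E[score] = 0.3775 + 0.3430 = 0.7205

0.72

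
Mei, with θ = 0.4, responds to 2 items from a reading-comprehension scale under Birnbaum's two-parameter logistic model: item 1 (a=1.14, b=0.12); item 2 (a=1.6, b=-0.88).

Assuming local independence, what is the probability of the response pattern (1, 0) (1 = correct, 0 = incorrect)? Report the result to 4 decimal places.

P(θ) = 1 / (1 + exp(−a(θ − b)))
P_1 = 1/(1+e^{-0.3192}) = 0.5791
P_2 = 1/(1+e^{-2.0480}) = 0.8857
L = P_1 × (1−P_2) = 0.5791 × 0.1143 = 0.06617

0.0662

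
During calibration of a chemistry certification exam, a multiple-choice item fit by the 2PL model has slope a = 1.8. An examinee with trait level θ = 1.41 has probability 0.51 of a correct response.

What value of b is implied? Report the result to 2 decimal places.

P(θ) = 1 / (1 + exp(−a(θ − b)))
logit(0.51) = ln(0.51/0.49) = 0.0400
b = θ − logit/(a) = 1.41 − 0.0400/1.8000 = 1.3878

1.39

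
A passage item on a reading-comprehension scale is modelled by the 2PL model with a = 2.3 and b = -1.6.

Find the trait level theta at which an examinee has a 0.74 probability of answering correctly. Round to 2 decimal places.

-1.15

P(theta) = 1 / (1 + exp(−a(theta − b)))
logit = ln(0.7400/0.2600) = 1.0460
theta = b + logit/(a) = -1.6 + 1.0460/2.3000 = -1.1452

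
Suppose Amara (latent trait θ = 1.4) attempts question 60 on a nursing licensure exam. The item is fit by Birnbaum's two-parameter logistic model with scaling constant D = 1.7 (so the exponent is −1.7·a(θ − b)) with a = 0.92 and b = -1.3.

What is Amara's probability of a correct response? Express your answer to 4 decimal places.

0.9856

P(θ) = 1 / (1 + exp(−D·a(θ − b)))
Exponent: 1.7 × 0.92 × (1.4 − (-1.3)) = 4.2228
1/(1 + e^{-4.2228}) = 0.9856
P = 0.9856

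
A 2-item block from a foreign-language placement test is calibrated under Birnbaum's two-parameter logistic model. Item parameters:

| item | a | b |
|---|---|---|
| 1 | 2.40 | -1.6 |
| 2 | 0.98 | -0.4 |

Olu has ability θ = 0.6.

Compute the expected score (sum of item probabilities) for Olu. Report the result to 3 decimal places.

P(θ) = 1 / (1 + exp(−a(θ − b)))
P_1 = 1/(1+e^{-5.2800}) = 0.9949
P_2 = 1/(1+e^{-0.9800}) = 0.7271
E[score] = 0.9949 + 0.7271 = 1.7220

1.722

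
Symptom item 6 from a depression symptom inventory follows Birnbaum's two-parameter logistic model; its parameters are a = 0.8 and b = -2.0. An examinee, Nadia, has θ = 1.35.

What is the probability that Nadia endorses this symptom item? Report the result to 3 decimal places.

0.936

P(θ) = 1 / (1 + exp(−a(θ − b)))
Exponent: 0.8 × (1.35 − (-2.0)) = 2.6800
1/(1 + e^{-2.6800}) = 0.9358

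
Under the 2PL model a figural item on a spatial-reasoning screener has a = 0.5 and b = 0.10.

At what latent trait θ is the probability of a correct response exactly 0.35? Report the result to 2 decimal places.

P(θ) = 1 / (1 + exp(−a(θ − b)))
logit = ln(0.3500/0.6500) = -0.6190
θ = b + logit/(a) = 0.10 + (-0.6190)/0.5000 = -1.1381

-1.14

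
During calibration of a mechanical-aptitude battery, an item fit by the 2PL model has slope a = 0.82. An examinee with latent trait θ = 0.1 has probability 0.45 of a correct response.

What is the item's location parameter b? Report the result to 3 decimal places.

0.345

P(θ) = 1 / (1 + exp(−a(θ − b)))
logit(0.45) = ln(0.45/0.55) = -0.2007
b = θ − logit/(a) = 0.1 − (-0.2007)/0.8200 = 0.3447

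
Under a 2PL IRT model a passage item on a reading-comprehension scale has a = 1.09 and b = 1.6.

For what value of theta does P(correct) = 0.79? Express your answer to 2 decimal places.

P(theta) = 1 / (1 + exp(−a(theta − b)))
logit = ln(0.7900/0.2100) = 1.3249
theta = b + logit/(a) = 1.6 + 1.3249/1.0900 = 2.8155

2.82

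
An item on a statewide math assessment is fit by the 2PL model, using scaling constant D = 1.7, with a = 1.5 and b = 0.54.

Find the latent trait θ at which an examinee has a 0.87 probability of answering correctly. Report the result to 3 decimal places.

1.285

P(θ) = 1 / (1 + exp(−D·a(θ − b)))
logit = ln(0.8700/0.1300) = 1.9010
θ = b + logit/(1.7·a) = 0.54 + 1.9010/2.5500 = 1.2855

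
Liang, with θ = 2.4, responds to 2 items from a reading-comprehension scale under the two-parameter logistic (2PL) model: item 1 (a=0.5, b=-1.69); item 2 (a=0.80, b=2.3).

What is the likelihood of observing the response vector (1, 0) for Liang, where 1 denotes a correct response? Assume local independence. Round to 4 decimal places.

0.4250

P(θ) = 1 / (1 + exp(−a(θ − b)))
P_1 = 1/(1+e^{-2.0450}) = 0.8854
P_2 = 1/(1+e^{-0.0800}) = 0.5200
L = P_1 × (1−P_2) = 0.8854 × 0.4800 = 0.42502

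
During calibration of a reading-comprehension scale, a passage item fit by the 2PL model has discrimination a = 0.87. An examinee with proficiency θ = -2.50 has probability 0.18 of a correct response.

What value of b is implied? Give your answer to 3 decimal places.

-0.757

P(θ) = 1 / (1 + exp(−a(θ − b)))
logit(0.18) = ln(0.18/0.82) = -1.5163
b = θ − logit/(a) = -2.50 − (-1.5163)/0.8700 = -0.7571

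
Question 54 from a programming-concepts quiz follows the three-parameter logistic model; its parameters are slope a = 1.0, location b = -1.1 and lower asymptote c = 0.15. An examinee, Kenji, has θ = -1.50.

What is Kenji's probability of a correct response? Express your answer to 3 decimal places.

0.491

P(θ) = c + (1 − c) · 1 / (1 + exp(−a(θ − b)))
Exponent: 1.0 × (-1.50 − (-1.1)) = -0.4000
1/(1 + e^{0.4000}) = 0.4013
P = 0.15 + 0.85 × 0.4013 = 0.4911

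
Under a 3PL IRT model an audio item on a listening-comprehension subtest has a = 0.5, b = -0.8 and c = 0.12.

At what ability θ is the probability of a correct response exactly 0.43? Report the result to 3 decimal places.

P(θ) = c + (1 − c) · 1 / (1 + exp(−a(θ − b)))
Remove guessing floor: (0.43 − 0.12)/(1 − 0.12) = 0.3523
logit = ln(0.3523/0.6477) = -0.6091
θ = b + logit/(a) = -0.8 + (-0.6091)/0.5000 = -2.0181

-2.018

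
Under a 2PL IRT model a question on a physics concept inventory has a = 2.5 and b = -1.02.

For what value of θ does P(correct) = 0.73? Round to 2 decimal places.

P(θ) = 1 / (1 + exp(−a(θ − b)))
logit = ln(0.7300/0.2700) = 0.9946
θ = b + logit/(a) = -1.02 + 0.9946/2.5000 = -0.6222

-0.62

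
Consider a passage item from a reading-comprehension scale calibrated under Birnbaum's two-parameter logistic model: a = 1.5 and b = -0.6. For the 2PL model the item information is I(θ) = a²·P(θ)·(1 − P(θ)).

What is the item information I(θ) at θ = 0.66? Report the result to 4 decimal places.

0.2565

P = 1/(1+e^{-1.8900}) = 0.8688
P(1−P) = 0.8688 × 0.1312 = 0.1140
I = a² × P(1−P) = 1.5² × 0.1140 = 0.25654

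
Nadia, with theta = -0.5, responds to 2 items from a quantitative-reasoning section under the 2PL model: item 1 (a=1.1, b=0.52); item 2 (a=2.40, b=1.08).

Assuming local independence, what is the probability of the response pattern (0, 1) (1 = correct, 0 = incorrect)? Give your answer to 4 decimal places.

0.0166

P(theta) = 1 / (1 + exp(−a(theta − b)))
P_1 = 1/(1+e^{1.1220}) = 0.2456
P_2 = 1/(1+e^{3.7920}) = 0.0221
L = (1−P_1) × P_2 = 0.7544 × 0.0221 = 0.01664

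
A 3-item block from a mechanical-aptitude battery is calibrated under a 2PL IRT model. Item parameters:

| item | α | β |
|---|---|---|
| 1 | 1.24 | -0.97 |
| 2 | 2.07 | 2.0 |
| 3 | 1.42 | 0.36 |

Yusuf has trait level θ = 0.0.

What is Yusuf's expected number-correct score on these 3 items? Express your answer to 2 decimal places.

P(θ) = 1 / (1 + exp(−α(θ − β)))
P_1 = 1/(1+e^{-1.2028}) = 0.7690
P_2 = 1/(1+e^{4.1400}) = 0.0157
P_3 = 1/(1+e^{0.5112}) = 0.3749
E[score] = 0.7690 + 0.0157 + 0.3749 = 1.1596

1.16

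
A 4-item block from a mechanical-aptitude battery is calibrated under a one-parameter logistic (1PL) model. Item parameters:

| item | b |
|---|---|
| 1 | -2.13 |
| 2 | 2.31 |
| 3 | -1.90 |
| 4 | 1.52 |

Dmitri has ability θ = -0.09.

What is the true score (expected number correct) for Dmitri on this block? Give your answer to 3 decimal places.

P(θ) = 1 / (1 + exp(−(θ − b)))
P_1 = 1/(1+e^{-2.0400}) = 0.8849
P_2 = 1/(1+e^{2.4000}) = 0.0832
P_3 = 1/(1+e^{-1.8100}) = 0.8594
P_4 = 1/(1+e^{1.6100}) = 0.1666
E[score] = 0.8849 + 0.0832 + 0.8594 + 0.1666 = 1.9941

1.994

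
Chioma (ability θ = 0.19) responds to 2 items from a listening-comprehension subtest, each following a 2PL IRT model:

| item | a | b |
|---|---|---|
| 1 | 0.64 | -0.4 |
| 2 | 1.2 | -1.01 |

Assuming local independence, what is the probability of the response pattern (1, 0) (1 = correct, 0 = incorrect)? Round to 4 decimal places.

P(θ) = 1 / (1 + exp(−a(θ − b)))
P_1 = 1/(1+e^{-0.3776}) = 0.5933
P_2 = 1/(1+e^{-1.4400}) = 0.8085
L = P_1 × (1−P_2) = 0.5933 × 0.1915 = 0.11364

0.1136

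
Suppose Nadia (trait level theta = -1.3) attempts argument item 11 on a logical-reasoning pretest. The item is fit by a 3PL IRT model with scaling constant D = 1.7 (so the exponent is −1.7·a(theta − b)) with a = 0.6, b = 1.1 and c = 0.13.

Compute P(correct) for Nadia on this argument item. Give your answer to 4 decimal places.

0.1992

P(theta) = c + (1 − c) · 1 / (1 + exp(−D·a(theta − b)))
Exponent: 1.7 × 0.6 × (-1.3 − 1.1) = -2.4480
1/(1 + e^{2.4480}) = 0.0796
P = 0.13 + 0.87 × 0.0796 = 0.1992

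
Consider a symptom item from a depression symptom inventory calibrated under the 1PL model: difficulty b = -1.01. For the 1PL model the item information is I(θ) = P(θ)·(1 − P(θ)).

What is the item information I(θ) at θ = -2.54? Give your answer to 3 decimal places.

P = 1/(1+e^{1.5300}) = 0.1780
P(1−P) = 0.1780 × 0.8220 = 0.1463
I = P(1−P) = 0.14631

0.146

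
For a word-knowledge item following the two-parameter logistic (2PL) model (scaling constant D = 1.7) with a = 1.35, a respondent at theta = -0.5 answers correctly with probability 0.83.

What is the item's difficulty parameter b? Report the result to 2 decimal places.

-1.19

P(theta) = 1 / (1 + exp(−D·a(theta − b)))
logit(0.83) = ln(0.83/0.17) = 1.5856
b = theta − logit/(1.7·a) = -0.5 − 1.5856/2.2950 = -1.1909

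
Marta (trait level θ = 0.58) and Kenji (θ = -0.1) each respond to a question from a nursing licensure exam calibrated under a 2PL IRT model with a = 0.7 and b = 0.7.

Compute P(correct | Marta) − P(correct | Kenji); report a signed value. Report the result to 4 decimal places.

P(θ) = 1 / (1 + exp(−a(θ − b)))
P(Marta) = 0.4790  [exponent -0.0840]
P(Kenji) = 0.3635  [exponent -0.5600]
Difference = 0.4790 − 0.3635 = 0.1155

0.1155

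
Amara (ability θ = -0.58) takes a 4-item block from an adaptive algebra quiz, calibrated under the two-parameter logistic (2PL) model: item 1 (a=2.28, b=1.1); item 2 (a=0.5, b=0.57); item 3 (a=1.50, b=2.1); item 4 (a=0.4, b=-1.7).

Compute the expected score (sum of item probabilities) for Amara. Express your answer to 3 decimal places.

1.009

P(θ) = 1 / (1 + exp(−a(θ − b)))
P_1 = 1/(1+e^{3.8304}) = 0.0212
P_2 = 1/(1+e^{0.5750}) = 0.3601
P_3 = 1/(1+e^{4.0200}) = 0.0176
P_4 = 1/(1+e^{-0.4480}) = 0.6102
E[score] = 0.0212 + 0.3601 + 0.0176 + 0.6102 = 1.0091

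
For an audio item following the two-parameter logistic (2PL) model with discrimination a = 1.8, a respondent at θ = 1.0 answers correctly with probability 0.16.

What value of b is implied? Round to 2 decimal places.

P(θ) = 1 / (1 + exp(−a(θ − b)))
logit(0.16) = ln(0.16/0.84) = -1.6582
b = θ − logit/(a) = 1.0 − (-1.6582)/1.8000 = 1.9212

1.92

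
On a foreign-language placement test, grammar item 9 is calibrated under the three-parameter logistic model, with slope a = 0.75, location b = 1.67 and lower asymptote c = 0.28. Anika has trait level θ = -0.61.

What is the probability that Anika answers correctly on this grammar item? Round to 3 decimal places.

0.390

P(θ) = c + (1 − c) · 1 / (1 + exp(−a(θ − b)))
Exponent: 0.75 × (-0.61 − 1.67) = -1.7100
1/(1 + e^{1.7100}) = 0.1532
P = 0.28 + 0.72 × 0.1532 = 0.3903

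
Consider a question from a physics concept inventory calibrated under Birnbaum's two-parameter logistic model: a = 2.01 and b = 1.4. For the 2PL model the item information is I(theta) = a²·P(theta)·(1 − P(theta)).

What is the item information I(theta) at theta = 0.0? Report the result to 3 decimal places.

0.216

P = 1/(1+e^{2.8140}) = 0.0566
P(1−P) = 0.0566 × 0.9434 = 0.0534
I = a² × P(1−P) = 2.01² × 0.0534 = 0.21563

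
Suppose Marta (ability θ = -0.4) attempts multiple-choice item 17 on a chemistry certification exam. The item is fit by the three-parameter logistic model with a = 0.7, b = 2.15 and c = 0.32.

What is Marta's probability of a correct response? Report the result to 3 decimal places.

0.418

P(θ) = c + (1 − c) · 1 / (1 + exp(−a(θ − b)))
Exponent: 0.7 × (-0.4 − 2.15) = -1.7850
1/(1 + e^{1.7850}) = 0.1437
P = 0.32 + 0.68 × 0.1437 = 0.4177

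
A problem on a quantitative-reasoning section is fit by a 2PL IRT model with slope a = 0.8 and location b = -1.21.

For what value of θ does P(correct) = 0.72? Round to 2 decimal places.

-0.03

P(θ) = 1 / (1 + exp(−a(θ − b)))
logit = ln(0.7200/0.2800) = 0.9445
θ = b + logit/(a) = -1.21 + 0.9445/0.8000 = -0.0294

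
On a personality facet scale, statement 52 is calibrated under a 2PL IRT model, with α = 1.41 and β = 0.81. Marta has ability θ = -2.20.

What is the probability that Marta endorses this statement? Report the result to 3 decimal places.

P(θ) = 1 / (1 + exp(−α(θ − β)))
Exponent: 1.41 × (-2.20 − 0.81) = -4.2441
1/(1 + e^{4.2441}) = 0.0141

0.014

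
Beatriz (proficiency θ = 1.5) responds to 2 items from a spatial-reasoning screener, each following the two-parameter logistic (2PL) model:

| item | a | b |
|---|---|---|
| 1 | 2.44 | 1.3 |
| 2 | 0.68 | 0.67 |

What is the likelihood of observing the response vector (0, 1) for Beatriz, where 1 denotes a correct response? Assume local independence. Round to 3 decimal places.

0.242

P(θ) = 1 / (1 + exp(−a(θ − b)))
P_1 = 1/(1+e^{-0.4880}) = 0.6196
P_2 = 1/(1+e^{-0.5644}) = 0.6375
L = (1−P_1) × P_2 = 0.3804 × 0.6375 = 0.24247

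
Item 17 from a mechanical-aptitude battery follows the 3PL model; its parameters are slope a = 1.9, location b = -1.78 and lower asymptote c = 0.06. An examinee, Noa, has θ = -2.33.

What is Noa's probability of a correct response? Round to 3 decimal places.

0.305

P(θ) = c + (1 − c) · 1 / (1 + exp(−a(θ − b)))
Exponent: 1.9 × (-2.33 − (-1.78)) = -1.0450
1/(1 + e^{1.0450}) = 0.2602
P = 0.06 + 0.94 × 0.2602 = 0.3046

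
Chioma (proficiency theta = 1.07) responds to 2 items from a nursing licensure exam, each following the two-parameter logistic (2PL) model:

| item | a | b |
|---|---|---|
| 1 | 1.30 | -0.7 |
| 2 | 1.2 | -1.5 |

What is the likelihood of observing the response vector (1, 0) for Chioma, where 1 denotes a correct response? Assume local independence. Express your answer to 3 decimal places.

0.040

P(theta) = 1 / (1 + exp(−a(theta − b)))
P_1 = 1/(1+e^{-2.3010}) = 0.9090
P_2 = 1/(1+e^{-3.0840}) = 0.9562
L = P_1 × (1−P_2) = 0.9090 × 0.0438 = 0.03979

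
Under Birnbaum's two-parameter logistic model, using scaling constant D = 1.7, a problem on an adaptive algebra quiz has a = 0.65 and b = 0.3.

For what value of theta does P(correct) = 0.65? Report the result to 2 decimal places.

0.86

P(theta) = 1 / (1 + exp(−D·a(theta − b)))
logit = ln(0.6500/0.3500) = 0.6190
theta = b + logit/(1.7·a) = 0.3 + 0.6190/1.1050 = 0.8602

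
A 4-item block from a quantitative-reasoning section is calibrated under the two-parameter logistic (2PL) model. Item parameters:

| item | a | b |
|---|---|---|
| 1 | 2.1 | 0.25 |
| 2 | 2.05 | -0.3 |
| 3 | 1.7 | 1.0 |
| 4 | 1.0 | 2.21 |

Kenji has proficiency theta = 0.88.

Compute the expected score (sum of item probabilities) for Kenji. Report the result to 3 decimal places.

2.366

P(theta) = 1 / (1 + exp(−a(theta − b)))
P_1 = 1/(1+e^{-1.3230}) = 0.7897
P_2 = 1/(1+e^{-2.4190}) = 0.9183
P_3 = 1/(1+e^{0.2040}) = 0.4492
P_4 = 1/(1+e^{1.3300}) = 0.2092
E[score] = 0.7897 + 0.9183 + 0.4492 + 0.2092 = 2.3663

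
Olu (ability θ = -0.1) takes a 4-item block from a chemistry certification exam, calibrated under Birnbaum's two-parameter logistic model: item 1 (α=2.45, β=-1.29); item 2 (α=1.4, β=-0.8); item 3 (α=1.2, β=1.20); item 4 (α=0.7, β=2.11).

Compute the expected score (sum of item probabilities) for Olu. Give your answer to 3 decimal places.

2.025

P(θ) = 1 / (1 + exp(−α(θ − β)))
P_1 = 1/(1+e^{-2.9155}) = 0.9486
P_2 = 1/(1+e^{-0.9800}) = 0.7271
P_3 = 1/(1+e^{1.5600}) = 0.1736
P_4 = 1/(1+e^{1.5470}) = 0.1755
E[score] = 0.9486 + 0.7271 + 0.1736 + 0.1755 = 2.0249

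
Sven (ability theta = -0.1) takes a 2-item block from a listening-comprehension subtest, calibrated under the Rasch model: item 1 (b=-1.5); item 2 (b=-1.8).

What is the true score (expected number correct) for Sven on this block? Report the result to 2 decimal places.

1.65

P(theta) = 1 / (1 + exp(−(theta − b)))
P_1 = 1/(1+e^{-1.4000}) = 0.8022
P_2 = 1/(1+e^{-1.7000}) = 0.8455
E[score] = 0.8022 + 0.8455 = 1.6477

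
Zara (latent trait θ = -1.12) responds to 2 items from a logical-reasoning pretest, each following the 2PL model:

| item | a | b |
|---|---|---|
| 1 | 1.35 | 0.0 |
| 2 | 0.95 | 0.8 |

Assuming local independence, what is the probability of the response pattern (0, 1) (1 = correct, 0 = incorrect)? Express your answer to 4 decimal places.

P(θ) = 1 / (1 + exp(−a(θ − b)))
P_1 = 1/(1+e^{1.5120}) = 0.1806
P_2 = 1/(1+e^{1.8240}) = 0.1390
L = (1−P_1) × P_2 = 0.8194 × 0.1390 = 0.11385

0.1139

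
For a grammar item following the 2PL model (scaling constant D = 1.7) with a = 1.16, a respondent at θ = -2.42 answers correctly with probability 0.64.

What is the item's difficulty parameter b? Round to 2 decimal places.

P(θ) = 1 / (1 + exp(−D·a(θ − b)))
logit(0.64) = ln(0.64/0.36) = 0.5754
b = θ − logit/(1.7·a) = -2.42 − 0.5754/1.9720 = -2.7118

-2.71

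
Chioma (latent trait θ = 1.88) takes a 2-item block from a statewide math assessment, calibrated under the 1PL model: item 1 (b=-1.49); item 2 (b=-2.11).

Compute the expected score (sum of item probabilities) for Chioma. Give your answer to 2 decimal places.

1.95

P(θ) = 1 / (1 + exp(−(θ − b)))
P_1 = 1/(1+e^{-3.3700}) = 0.9668
P_2 = 1/(1+e^{-3.9900}) = 0.9818
E[score] = 0.9668 + 0.9818 = 1.9486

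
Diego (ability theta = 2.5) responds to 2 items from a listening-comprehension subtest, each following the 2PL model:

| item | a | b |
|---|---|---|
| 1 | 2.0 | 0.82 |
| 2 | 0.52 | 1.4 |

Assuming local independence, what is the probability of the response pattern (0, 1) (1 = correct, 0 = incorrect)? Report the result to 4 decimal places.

P(theta) = 1 / (1 + exp(−a(theta − b)))
P_1 = 1/(1+e^{-3.3600}) = 0.9664
P_2 = 1/(1+e^{-0.5720}) = 0.6392
L = (1−P_1) × P_2 = 0.0336 × 0.6392 = 0.02146

0.0215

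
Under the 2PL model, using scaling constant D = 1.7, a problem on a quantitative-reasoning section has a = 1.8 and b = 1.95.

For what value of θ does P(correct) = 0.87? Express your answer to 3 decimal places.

2.571

P(θ) = 1 / (1 + exp(−D·a(θ − b)))
logit = ln(0.8700/0.1300) = 1.9010
θ = b + logit/(1.7·a) = 1.95 + 1.9010/3.0600 = 2.5712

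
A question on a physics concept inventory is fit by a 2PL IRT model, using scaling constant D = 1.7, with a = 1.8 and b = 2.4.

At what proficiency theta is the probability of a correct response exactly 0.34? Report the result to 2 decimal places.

P(theta) = 1 / (1 + exp(−D·a(theta − b)))
logit = ln(0.3400/0.6600) = -0.6633
theta = b + logit/(1.7·a) = 2.4 + (-0.6633)/3.0600 = 2.1832

2.18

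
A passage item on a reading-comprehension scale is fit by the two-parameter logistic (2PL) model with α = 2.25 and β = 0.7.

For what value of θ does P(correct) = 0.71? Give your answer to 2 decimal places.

P(θ) = 1 / (1 + exp(−α(θ − β)))
logit = ln(0.7100/0.2900) = 0.8954
θ = β + logit/(α) = 0.7 + 0.8954/2.2500 = 1.0979

1.10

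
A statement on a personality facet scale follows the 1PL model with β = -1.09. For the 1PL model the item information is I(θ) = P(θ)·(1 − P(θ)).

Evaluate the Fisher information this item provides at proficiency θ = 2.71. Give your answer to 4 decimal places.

0.0214

P = 1/(1+e^{-3.8000}) = 0.9781
P(1−P) = 0.9781 × 0.0219 = 0.0214
I = P(1−P) = 0.02140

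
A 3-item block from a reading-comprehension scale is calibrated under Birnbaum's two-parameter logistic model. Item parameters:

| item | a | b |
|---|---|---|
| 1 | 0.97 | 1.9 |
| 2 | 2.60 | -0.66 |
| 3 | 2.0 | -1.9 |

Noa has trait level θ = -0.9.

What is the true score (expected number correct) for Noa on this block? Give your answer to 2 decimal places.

1.29

P(θ) = 1 / (1 + exp(−a(θ − b)))
P_1 = 1/(1+e^{2.7160}) = 0.0620
P_2 = 1/(1+e^{0.6240}) = 0.3489
P_3 = 1/(1+e^{-2.0000}) = 0.8808
E[score] = 0.0620 + 0.3489 + 0.8808 = 1.2917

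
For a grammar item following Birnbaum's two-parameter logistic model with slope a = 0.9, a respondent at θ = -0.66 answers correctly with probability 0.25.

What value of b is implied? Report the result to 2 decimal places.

0.56

P(θ) = 1 / (1 + exp(−a(θ − b)))
logit(0.25) = ln(0.25/0.75) = -1.0986
b = θ − logit/(a) = -0.66 − (-1.0986)/0.9000 = 0.5607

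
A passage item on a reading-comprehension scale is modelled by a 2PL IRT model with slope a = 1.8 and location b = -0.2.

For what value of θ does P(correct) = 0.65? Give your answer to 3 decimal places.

0.144

P(θ) = 1 / (1 + exp(−a(θ − b)))
logit = ln(0.6500/0.3500) = 0.6190
θ = b + logit/(a) = -0.2 + 0.6190/1.8000 = 0.1439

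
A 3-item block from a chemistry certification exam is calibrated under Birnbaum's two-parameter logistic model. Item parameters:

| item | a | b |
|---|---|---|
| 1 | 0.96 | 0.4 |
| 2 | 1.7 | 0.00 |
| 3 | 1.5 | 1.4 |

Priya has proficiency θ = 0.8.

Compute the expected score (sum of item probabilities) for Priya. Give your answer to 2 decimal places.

1.68

P(θ) = 1 / (1 + exp(−a(θ − b)))
P_1 = 1/(1+e^{-0.3840}) = 0.5948
P_2 = 1/(1+e^{-1.3600}) = 0.7958
P_3 = 1/(1+e^{0.9000}) = 0.2891
E[score] = 0.5948 + 0.7958 + 0.2891 = 1.6796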